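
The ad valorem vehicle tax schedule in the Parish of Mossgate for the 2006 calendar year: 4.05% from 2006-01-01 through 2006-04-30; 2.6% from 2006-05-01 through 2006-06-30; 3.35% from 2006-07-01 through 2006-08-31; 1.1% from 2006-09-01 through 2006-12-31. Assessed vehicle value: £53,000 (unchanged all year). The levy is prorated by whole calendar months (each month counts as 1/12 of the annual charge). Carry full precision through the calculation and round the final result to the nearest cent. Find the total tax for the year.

2006-01-01 to 2006-04-30: 4 months at 4.05% → £53,000 × 4.05% × 4/12 = £715.5000
2006-05-01 to 2006-06-30: 2 months at 2.6% → £53,000 × 2.6% × 2/12 = £229.6667
2006-07-01 to 2006-08-31: 2 months at 3.35% → £53,000 × 3.35% × 2/12 = £295.9167
2006-09-01 to 2006-12-31: 4 months at 1.1% → £53,000 × 1.1% × 4/12 = £194.3333
Total = £1,435.4167

£1,435.42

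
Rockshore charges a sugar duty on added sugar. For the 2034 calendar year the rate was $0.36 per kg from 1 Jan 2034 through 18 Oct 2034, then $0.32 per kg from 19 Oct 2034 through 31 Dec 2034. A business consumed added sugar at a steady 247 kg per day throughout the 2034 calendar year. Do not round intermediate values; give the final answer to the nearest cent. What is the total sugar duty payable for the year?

1 Jan – 18 Oct 2034: 291 days × 247 kg/day = 71,877 kg at $0.36/kg → $25,875.72
19 Oct – 31 Dec 2034: 74 days × 247 kg/day = 18,278 kg at $0.32/kg → $5,848.96

$31,724.68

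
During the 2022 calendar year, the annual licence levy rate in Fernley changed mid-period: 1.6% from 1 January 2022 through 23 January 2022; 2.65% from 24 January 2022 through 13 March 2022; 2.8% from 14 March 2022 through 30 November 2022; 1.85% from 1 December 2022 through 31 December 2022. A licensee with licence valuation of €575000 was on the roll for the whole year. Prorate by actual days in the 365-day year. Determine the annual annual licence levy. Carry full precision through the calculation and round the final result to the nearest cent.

€15085.48

1 January – 23 January 2022: 23 days at 1.6% → €575000 × 1.6% × 23/365 = €579.7260
24 January – 13 March 2022: 49 days at 2.65% → €575000 × 2.65% × 49/365 = €2045.5822
14 March – 30 November 2022: 262 days at 2.8% → €575000 × 2.8% × 262/365 = €11556.7123
1 December – 31 December 2022: 31 days at 1.85% → €575000 × 1.85% × 31/365 = €903.4589
Total = €15085.4795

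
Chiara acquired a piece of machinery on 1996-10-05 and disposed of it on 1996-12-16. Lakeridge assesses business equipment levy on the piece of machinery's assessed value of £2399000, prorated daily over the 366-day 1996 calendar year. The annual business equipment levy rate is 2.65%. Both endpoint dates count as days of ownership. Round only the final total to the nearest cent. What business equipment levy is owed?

£12679.96

Days held (1996-10-05 to 1996-12-16): 73 out of 366
Tax = £2399000 × 2.65% × 73/366 = £12679.9604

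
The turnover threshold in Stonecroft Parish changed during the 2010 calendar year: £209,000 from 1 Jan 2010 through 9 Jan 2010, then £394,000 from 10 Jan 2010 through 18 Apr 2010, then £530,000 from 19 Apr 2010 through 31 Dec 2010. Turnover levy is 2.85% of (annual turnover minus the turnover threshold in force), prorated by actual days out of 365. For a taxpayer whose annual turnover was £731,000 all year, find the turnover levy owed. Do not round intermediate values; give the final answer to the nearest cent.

£7,005.38

1 Jan – 9 Jan 2010: 9 days, exemption £209,000 → (£731,000 − £209,000) × 2.85% × 9/365 = £366.8301
10 Jan – 18 Apr 2010: 99 days, exemption £394,000 → (£731,000 − £394,000) × 2.85% × 99/365 = £2,605.0562
19 Apr – 31 Dec 2010: 257 days, exemption £530,000 → (£731,000 − £530,000) × 2.85% × 257/365 = £4,033.4918
Total = £7,005.3781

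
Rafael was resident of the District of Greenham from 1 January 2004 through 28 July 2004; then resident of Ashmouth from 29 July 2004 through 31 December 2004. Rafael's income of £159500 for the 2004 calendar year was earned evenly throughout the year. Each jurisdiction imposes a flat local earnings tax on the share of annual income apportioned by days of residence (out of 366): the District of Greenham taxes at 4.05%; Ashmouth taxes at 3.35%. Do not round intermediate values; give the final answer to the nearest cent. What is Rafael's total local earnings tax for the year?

The District of Greenham, 1 January – 28 July 2004: 210 days → £159500 × 4.05% × 210/366 = £3706.4139
Ashmouth, 29 July – 31 December 2004: 156 days → £159500 × 3.35% × 156/366 = £2277.4508
Total = £5983.8648

£5983.86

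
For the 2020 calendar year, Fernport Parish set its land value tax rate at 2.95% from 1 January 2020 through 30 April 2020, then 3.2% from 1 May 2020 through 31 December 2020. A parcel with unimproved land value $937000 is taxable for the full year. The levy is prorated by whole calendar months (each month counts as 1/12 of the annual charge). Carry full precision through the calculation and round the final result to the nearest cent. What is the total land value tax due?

$29203.17

1 January – 30 April 2020: 4 months at 2.95% → $937000 × 2.95% × 4/12 = $9213.8333
1 May – 31 December 2020: 8 months at 3.2% → $937000 × 3.2% × 8/12 = $19989.3333
Total = $29203.1667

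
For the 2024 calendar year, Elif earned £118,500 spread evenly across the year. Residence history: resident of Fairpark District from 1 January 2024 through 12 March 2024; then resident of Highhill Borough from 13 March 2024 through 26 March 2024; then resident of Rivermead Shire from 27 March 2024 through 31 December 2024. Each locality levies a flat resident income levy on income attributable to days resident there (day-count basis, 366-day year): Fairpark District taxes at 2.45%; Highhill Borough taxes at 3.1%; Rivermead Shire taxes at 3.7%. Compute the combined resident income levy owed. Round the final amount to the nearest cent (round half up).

£4,065.91

Fairpark District, 1 January – 12 March 2024: 72 days → £118,500 × 2.45% × 72/366 = £571.1311
Highhill Borough, 13 March – 26 March 2024: 14 days → £118,500 × 3.1% × 14/366 = £140.5164
Rivermead Shire, 27 March – 31 December 2024: 280 days → £118,500 × 3.7% × 280/366 = £3,354.2623
Total = £4,065.9098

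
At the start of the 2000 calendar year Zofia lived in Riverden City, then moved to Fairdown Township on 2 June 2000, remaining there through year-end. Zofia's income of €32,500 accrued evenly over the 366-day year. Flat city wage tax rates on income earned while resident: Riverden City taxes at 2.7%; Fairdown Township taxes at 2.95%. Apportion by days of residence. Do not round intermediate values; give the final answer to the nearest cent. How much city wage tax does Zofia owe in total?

€924.78

Riverden City, 1 January – 1 June 2000: 153 days → €32,500 × 2.7% × 153/366 = €366.8238
Fairdown Township, 2 June – 31 December 2000: 213 days → €32,500 × 2.95% × 213/366 = €557.9611
Total = €924.7848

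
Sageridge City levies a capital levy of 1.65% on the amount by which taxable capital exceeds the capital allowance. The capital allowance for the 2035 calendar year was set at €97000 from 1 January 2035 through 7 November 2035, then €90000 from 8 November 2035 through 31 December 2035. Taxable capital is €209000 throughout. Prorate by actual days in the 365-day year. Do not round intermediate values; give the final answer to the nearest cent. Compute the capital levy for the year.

1 January – 7 November 2035: 311 days, exemption €97000 → (€209000 − €97000) × 1.65% × 311/365 = €1574.5973
8 November – 31 December 2035: 54 days, exemption €90000 → (€209000 − €90000) × 1.65% × 54/365 = €290.4904
Total = €1865.0877

€1865.09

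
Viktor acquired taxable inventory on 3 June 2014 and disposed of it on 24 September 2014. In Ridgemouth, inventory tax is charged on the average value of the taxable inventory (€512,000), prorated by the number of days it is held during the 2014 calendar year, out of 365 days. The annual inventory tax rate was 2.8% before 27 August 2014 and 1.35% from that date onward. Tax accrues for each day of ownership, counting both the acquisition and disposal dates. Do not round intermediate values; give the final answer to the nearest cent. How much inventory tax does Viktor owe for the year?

3 June – 26 August 2014: 85 days at 2.8% → €512,000 × 2.8% × 85/365 = €3,338.5205
27 August – 24 September 2014: 29 days at 1.35% → €512,000 × 1.35% × 29/365 = €549.1726
Total = €3,887.6932

€3,887.69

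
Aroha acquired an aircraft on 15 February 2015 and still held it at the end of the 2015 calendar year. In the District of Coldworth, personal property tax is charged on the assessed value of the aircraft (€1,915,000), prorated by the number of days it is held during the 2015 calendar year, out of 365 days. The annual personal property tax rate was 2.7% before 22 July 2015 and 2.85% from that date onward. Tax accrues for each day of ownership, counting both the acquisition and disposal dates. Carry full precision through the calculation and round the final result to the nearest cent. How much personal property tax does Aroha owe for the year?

15 February – 21 July 2015: 157 days at 2.7% → €1,915,000 × 2.7% × 157/365 = €22,240.2329
22 July – 31 December 2015: 163 days at 2.85% → €1,915,000 × 2.85% × 163/365 = €24,372.9658
Total = €46,613.1986

€46,613.20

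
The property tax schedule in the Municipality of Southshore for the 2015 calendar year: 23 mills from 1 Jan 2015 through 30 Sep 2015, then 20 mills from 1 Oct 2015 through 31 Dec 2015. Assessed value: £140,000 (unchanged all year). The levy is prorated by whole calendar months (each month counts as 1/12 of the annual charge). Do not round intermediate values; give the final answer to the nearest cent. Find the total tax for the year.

1 Jan – 30 Sep 2015: 9 months at 23 mills → £140,000 × 2.3% × 9/12 = £2,415.0000
1 Oct – 31 Dec 2015: 3 months at 20 mills → £140,000 × 2% × 3/12 = £700.0000
Total = £3,115.0000

£3,115.00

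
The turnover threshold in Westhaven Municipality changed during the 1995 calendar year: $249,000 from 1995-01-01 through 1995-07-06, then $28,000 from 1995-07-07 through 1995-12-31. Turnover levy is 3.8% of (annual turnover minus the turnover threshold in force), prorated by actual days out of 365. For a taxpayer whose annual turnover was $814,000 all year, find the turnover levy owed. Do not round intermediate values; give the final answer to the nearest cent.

1995-01-01 to 1995-07-06: 187 days, exemption $249,000 → ($814,000 − $249,000) × 3.8% × 187/365 = $10,999.6986
1995-07-07 to 1995-12-31: 178 days, exemption $28,000 → ($814,000 − $28,000) × 3.8% × 178/365 = $14,565.7644
Total = $25,565.4630

$25,565.46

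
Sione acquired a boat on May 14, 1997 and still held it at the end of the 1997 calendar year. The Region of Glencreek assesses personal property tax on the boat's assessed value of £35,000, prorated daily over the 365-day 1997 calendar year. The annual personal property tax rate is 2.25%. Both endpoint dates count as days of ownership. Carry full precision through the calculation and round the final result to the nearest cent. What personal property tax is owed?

Days held (May 14 – December 31, 1997): 232 out of 365
Tax = £35,000 × 2.25% × 232/365 = £500.5479

£500.55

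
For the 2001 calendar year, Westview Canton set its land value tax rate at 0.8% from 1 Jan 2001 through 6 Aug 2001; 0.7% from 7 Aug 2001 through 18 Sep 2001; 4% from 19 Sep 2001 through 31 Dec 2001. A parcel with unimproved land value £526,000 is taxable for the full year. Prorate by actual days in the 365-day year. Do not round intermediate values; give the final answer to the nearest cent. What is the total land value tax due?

£8,942.00

1 Jan – 6 Aug 2001: 218 days at 0.8% → £526,000 × 0.8% × 218/365 = £2,513.2712
7 Aug – 18 Sep 2001: 43 days at 0.7% → £526,000 × 0.7% × 43/365 = £433.7699
19 Sep – 31 Dec 2001: 104 days at 4% → £526,000 × 4% × 104/365 = £5,994.9589
Total = £8,942.0000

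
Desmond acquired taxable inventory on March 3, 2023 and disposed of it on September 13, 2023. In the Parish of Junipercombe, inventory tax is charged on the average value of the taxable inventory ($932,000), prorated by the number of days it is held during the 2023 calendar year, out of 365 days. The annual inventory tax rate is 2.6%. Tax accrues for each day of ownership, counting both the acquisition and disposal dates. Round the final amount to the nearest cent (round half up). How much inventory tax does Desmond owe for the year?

$12,945.86

Days held (March 3 – September 13, 2023): 195 out of 365
Tax = $932,000 × 2.6% × 195/365 = $12,945.8630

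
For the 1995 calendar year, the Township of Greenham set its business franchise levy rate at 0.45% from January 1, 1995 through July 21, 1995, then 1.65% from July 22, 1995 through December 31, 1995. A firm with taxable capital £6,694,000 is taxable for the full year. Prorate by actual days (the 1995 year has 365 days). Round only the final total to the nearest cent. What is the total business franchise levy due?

£65,995.50

January 1 – July 21, 1995: 202 days at 0.45% → £6,694,000 × 0.45% × 202/365 = £16,670.8110
July 22 – December 31, 1995: 163 days at 1.65% → £6,694,000 × 1.65% × 163/365 = £49,324.6932
Total = £65,995.5041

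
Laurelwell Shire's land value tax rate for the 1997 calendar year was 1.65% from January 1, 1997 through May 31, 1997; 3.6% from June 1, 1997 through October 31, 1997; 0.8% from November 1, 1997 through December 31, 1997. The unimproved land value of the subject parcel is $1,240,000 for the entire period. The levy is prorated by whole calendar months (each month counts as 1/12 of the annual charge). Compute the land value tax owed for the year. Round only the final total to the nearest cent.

$28,778.33

January 1 – May 31, 1997: 5 months at 1.65% → $1,240,000 × 1.65% × 5/12 = $8,525.0000
June 1 – October 31, 1997: 5 months at 3.6% → $1,240,000 × 3.6% × 5/12 = $18,600.0000
November 1 – December 31, 1997: 2 months at 0.8% → $1,240,000 × 0.8% × 2/12 = $1,653.3333
Total = $28,778.3333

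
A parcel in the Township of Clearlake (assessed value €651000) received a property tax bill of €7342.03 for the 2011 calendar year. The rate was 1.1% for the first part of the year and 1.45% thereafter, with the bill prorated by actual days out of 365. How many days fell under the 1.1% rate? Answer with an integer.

336 days

Let d = days at the first rate; then 365 − d days at the second rate.
€651000 × [1.1%·d + 1.45%·(365−d)] / 365 = €7342.03
Solving gives d = 336, so the new rate took effect on 3 December 2011.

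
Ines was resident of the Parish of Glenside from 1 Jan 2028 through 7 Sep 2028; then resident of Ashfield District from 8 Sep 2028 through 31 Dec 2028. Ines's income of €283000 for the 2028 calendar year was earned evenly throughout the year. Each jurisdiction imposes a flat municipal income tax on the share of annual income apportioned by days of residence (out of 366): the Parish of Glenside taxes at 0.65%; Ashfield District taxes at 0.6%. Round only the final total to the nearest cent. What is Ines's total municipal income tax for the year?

The Parish of Glenside, 1 Jan – 7 Sep 2028: 251 days → €283000 × 0.65% × 251/366 = €1261.5150
Ashfield District, 8 Sep – 31 Dec 2028: 115 days → €283000 × 0.6% × 115/366 = €533.5246
Total = €1795.0396

€1795.04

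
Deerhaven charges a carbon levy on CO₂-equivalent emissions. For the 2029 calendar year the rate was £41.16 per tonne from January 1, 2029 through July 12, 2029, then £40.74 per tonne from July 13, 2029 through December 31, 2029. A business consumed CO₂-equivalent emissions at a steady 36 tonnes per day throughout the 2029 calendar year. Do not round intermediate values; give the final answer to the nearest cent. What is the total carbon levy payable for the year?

January 1 – July 12, 2029: 193 days × 36 tonnes/day = 6,948 tonnes at £41.16/tonne → £285979.68
July 13 – December 31, 2029: 172 days × 36 tonnes/day = 6,192 tonnes at £40.74/tonne → £252262.08

£538241.76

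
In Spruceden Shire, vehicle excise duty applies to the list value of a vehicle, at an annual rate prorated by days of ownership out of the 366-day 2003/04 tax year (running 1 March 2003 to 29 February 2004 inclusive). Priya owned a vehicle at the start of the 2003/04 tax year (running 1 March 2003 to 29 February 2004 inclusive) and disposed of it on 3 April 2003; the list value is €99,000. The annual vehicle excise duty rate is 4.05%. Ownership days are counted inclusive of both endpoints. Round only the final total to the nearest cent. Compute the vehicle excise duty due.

Days held (1 March – 3 April 2003): 34 out of 366
Tax = €99,000 × 4.05% × 34/366 = €372.4672

€372.47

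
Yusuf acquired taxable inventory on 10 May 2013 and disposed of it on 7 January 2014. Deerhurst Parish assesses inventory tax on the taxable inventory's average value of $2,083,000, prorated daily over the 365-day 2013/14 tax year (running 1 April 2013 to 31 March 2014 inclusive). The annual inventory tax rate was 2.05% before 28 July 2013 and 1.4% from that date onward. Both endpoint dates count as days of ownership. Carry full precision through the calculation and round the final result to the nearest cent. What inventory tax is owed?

10 May – 27 July 2013: 79 days at 2.05% → $2,083,000 × 2.05% × 79/365 = $9,242.2425
28 July 2013 – 7 January 2014: 164 days at 1.4% → $2,083,000 × 1.4% × 164/365 = $13,102.9260
Total = $22,345.1685

$22,345.17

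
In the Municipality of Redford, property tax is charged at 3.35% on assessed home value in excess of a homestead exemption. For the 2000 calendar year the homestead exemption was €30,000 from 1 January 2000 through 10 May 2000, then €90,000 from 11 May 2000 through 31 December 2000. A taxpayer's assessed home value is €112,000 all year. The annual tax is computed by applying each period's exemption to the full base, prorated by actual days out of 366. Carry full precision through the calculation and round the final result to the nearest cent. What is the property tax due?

€1,456.43

1 January – 10 May 2000: 131 days, exemption €30,000 → (€112,000 − €30,000) × 3.35% × 131/366 = €983.2158
11 May – 31 December 2000: 235 days, exemption €90,000 → (€112,000 − €90,000) × 3.35% × 235/366 = €473.2104
Total = €1,456.4262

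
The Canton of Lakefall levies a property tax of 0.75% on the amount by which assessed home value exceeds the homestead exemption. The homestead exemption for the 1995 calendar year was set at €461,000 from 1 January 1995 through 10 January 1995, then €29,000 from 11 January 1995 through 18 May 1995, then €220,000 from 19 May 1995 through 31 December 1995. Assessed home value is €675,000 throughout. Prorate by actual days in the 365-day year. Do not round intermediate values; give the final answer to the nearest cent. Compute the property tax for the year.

€3,865.34

1 January – 10 January 1995: 10 days, exemption €461,000 → (€675,000 − €461,000) × 0.75% × 10/365 = €43.9726
11 January – 18 May 1995: 128 days, exemption €29,000 → (€675,000 − €29,000) × 0.75% × 128/365 = €1,699.0685
19 May – 31 December 1995: 227 days, exemption €220,000 → (€675,000 − €220,000) × 0.75% × 227/365 = €2,122.2945
Total = €3,865.3356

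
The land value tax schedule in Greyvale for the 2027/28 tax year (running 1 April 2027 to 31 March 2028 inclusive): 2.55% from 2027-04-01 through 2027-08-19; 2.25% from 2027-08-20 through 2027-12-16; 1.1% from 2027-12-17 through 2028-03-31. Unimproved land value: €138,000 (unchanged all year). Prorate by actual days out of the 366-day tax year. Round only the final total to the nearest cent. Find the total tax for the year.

€2,804.87

2027-04-01 to 2027-08-19: 141 days at 2.55% → €138,000 × 2.55% × 141/366 = €1,355.6803
2027-08-20 to 2027-12-16: 119 days at 2.25% → €138,000 × 2.25% × 119/366 = €1,009.5492
2027-12-17 to 2028-03-31: 106 days at 1.1% → €138,000 × 1.1% × 106/366 = €439.6393
Total = €2,804.8689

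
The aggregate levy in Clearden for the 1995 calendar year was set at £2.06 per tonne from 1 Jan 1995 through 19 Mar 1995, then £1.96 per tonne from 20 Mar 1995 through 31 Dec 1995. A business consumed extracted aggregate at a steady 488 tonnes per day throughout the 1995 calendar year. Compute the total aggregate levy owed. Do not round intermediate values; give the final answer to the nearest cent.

1 Jan – 19 Mar 1995: 78 days × 488 tonnes/day = 38,064 tonnes at £2.06/tonne → £78411.84
20 Mar – 31 Dec 1995: 287 days × 488 tonnes/day = 140,056 tonnes at £1.96/tonne → £274509.76

£352921.60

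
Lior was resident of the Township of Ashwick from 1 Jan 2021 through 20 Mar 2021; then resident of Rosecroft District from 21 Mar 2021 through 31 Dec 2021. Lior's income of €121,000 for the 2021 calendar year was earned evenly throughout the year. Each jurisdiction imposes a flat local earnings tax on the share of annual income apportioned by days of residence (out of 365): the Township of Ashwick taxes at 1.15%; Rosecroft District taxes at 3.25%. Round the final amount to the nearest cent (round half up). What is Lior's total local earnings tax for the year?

The Township of Ashwick, 1 Jan – 20 Mar 2021: 79 days → €121,000 × 1.15% × 79/365 = €301.1740
Rosecroft District, 21 Mar – 31 Dec 2021: 286 days → €121,000 × 3.25% × 286/365 = €3,081.3562
Total = €3,382.5301

€3,382.53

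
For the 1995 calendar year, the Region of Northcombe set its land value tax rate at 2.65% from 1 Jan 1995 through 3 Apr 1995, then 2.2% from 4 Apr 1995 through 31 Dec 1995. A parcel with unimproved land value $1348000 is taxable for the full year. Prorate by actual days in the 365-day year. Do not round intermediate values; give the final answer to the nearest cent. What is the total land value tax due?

$31201.58

1 Jan – 3 Apr 1995: 93 days at 2.65% → $1348000 × 2.65% × 93/365 = $9101.7699
4 Apr – 31 Dec 1995: 272 days at 2.2% → $1348000 × 2.2% × 272/365 = $22099.8137
Total = $31201.5836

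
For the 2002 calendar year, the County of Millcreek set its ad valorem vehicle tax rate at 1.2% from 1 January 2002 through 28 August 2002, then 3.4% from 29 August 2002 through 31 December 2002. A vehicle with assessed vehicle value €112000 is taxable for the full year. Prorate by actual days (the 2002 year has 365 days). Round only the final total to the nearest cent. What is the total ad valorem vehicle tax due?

€2187.84

1 January – 28 August 2002: 240 days at 1.2% → €112000 × 1.2% × 240/365 = €883.7260
29 August – 31 December 2002: 125 days at 3.4% → €112000 × 3.4% × 125/365 = €1304.1096
Total = €2187.8356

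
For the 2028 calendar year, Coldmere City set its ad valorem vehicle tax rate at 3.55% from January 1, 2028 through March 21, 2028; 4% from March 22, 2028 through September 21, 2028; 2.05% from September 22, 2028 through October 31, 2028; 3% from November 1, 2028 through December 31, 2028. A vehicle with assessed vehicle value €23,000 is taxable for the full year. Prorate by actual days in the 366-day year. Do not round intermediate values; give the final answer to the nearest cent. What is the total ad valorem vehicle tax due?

January 1 – March 21, 2028: 81 days at 3.55% → €23,000 × 3.55% × 81/366 = €180.7008
March 22 – September 21, 2028: 184 days at 4% → €23,000 × 4% × 184/366 = €462.5137
September 22 – October 31, 2028: 40 days at 2.05% → €23,000 × 2.05% × 40/366 = €51.5301
November 1 – December 31, 2028: 61 days at 3% → €23,000 × 3% × 61/366 = €115.0000
Total = €809.7445

€809.74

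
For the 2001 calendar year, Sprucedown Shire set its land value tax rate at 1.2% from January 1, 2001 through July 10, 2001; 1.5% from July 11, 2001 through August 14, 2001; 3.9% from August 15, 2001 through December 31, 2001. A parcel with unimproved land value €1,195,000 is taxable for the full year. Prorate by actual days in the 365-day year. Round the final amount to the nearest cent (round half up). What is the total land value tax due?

€26,970.99

January 1 – July 10, 2001: 191 days at 1.2% → €1,195,000 × 1.2% × 191/365 = €7,503.9452
July 11 – August 14, 2001: 35 days at 1.5% → €1,195,000 × 1.5% × 35/365 = €1,718.8356
August 15 – December 31, 2001: 139 days at 3.9% → €1,195,000 × 3.9% × 139/365 = €17,748.2055
Total = €26,970.9863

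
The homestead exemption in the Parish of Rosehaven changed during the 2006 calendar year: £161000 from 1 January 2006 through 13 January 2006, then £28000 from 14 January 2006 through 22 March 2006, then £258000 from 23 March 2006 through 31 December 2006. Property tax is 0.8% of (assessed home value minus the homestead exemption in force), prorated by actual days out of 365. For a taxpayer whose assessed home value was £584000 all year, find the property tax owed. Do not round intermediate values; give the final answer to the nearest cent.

£2978.43

1 January – 13 January 2006: 13 days, exemption £161000 → (£584000 − £161000) × 0.8% × 13/365 = £120.5260
14 January – 22 March 2006: 68 days, exemption £28000 → (£584000 − £28000) × 0.8% × 68/365 = £828.6685
23 March – 31 December 2006: 284 days, exemption £258000 → (£584000 − £258000) × 0.8% × 284/365 = £2029.2384
Total = £2978.4329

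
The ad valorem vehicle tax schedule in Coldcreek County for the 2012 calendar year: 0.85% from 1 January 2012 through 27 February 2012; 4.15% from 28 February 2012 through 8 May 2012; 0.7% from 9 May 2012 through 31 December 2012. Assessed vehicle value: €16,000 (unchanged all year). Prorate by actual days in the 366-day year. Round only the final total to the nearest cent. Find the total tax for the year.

1 January – 27 February 2012: 58 days at 0.85% → €16,000 × 0.85% × 58/366 = €21.5519
28 February – 8 May 2012: 71 days at 4.15% → €16,000 × 4.15% × 71/366 = €128.8087
9 May – 31 December 2012: 237 days at 0.7% → €16,000 × 0.7% × 237/366 = €72.5246
Total = €222.8852

€222.89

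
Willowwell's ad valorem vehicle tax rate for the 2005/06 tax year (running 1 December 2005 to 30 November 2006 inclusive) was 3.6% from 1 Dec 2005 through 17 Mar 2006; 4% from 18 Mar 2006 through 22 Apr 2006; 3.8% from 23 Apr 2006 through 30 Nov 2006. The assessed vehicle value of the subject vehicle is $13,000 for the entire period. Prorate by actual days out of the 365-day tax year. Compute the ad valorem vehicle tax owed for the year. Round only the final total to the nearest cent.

1 Dec 2005 – 17 Mar 2006: 107 days at 3.6% → $13,000 × 3.6% × 107/365 = $137.1945
18 Mar – 22 Apr 2006: 36 days at 4% → $13,000 × 4% × 36/365 = $51.2877
23 Apr – 30 Nov 2006: 222 days at 3.8% → $13,000 × 3.8% × 222/365 = $300.4603
Total = $488.9425

$488.94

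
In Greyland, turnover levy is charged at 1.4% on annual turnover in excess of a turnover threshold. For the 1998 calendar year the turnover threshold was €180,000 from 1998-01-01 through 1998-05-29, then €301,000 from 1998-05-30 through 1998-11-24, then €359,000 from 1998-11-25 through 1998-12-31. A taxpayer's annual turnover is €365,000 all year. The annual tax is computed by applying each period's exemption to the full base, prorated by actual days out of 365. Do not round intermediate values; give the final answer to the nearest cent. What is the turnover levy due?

€1,505.21

1998-01-01 to 1998-05-29: 149 days, exemption €180,000 → (€365,000 − €180,000) × 1.4% × 149/365 = €1,057.2877
1998-05-30 to 1998-11-24: 179 days, exemption €301,000 → (€365,000 − €301,000) × 1.4% × 179/365 = €439.4082
1998-11-25 to 1998-12-31: 37 days, exemption €359,000 → (€365,000 − €359,000) × 1.4% × 37/365 = €8.5151
Total = €1,505.2110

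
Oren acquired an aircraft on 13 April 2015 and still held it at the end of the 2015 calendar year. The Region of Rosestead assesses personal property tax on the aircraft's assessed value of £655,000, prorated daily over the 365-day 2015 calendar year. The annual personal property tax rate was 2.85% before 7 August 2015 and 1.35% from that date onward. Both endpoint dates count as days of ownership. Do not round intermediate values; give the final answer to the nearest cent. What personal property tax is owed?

£9,493.91

13 April – 6 August 2015: 116 days at 2.85% → £655,000 × 2.85% × 116/365 = £5,932.6849
7 August – 31 December 2015: 147 days at 1.35% → £655,000 × 1.35% × 147/365 = £3,561.2260
Total = £9,493.9110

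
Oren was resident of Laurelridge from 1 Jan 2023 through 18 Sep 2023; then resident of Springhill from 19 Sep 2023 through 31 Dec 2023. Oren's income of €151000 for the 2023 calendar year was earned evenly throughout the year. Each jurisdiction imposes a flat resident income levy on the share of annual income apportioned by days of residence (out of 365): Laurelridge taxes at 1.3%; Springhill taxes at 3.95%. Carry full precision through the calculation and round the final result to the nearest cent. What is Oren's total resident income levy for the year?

Laurelridge, 1 Jan – 18 Sep 2023: 261 days → €151000 × 1.3% × 261/365 = €1403.6795
Springhill, 19 Sep – 31 Dec 2023: 104 days → €151000 × 3.95% × 104/365 = €1699.4740
Total = €3103.1534

€3103.15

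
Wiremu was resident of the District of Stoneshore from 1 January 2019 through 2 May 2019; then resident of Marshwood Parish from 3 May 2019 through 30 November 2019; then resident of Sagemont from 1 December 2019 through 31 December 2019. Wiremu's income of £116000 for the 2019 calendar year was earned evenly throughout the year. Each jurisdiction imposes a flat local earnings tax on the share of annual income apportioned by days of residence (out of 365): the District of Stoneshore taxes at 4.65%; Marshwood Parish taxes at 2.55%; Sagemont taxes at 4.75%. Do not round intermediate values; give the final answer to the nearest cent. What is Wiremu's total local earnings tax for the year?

The District of Stoneshore, 1 January – 2 May 2019: 122 days → £116000 × 4.65% × 122/365 = £1802.9260
Marshwood Parish, 3 May – 30 November 2019: 212 days → £116000 × 2.55% × 212/365 = £1718.0712
Sagemont, 1 December – 31 December 2019: 31 days → £116000 × 4.75% × 31/365 = £467.9726
Total = £3988.9699

£3988.97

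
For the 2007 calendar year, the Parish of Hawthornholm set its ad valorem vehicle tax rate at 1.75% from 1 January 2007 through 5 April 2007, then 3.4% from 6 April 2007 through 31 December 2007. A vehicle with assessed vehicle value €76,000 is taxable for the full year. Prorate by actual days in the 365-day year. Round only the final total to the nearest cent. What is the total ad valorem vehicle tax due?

€2,257.62

1 January – 5 April 2007: 95 days at 1.75% → €76,000 × 1.75% × 95/365 = €346.1644
6 April – 31 December 2007: 270 days at 3.4% → €76,000 × 3.4% × 270/365 = €1,911.4521
Total = €2,257.6164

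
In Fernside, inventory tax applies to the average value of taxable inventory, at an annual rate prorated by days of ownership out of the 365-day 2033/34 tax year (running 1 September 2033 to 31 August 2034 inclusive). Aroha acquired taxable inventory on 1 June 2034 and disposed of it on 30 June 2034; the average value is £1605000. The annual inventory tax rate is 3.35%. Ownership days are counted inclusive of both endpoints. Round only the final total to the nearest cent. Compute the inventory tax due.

£4419.25

Days held (1 June – 30 June 2034): 30 out of 365
Tax = £1605000 × 3.35% × 30/365 = £4419.2466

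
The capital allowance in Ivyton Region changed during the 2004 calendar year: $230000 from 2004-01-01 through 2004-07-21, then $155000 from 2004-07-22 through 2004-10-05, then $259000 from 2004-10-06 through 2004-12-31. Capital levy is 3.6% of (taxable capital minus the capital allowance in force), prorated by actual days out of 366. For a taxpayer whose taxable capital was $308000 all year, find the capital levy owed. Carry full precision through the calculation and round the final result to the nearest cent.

2004-01-01 to 2004-07-21: 203 days, exemption $230000 → ($308000 − $230000) × 3.6% × 203/366 = $1557.4426
2004-07-22 to 2004-10-05: 76 days, exemption $155000 → ($308000 − $155000) × 3.6% × 76/366 = $1143.7377
2004-10-06 to 2004-12-31: 87 days, exemption $259000 → ($308000 − $259000) × 3.6% × 87/366 = $419.3115
Total = $3120.4918

$3120.49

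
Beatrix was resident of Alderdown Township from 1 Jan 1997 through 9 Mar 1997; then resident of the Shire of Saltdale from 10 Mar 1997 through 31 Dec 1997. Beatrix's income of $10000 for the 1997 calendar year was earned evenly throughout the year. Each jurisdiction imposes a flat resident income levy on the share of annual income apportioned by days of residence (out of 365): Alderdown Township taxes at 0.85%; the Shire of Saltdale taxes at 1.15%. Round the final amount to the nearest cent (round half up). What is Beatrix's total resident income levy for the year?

$109.41

Alderdown Township, 1 Jan – 9 Mar 1997: 68 days → $10000 × 0.85% × 68/365 = $15.8356
The Shire of Saltdale, 10 Mar – 31 Dec 1997: 297 days → $10000 × 1.15% × 297/365 = $93.5753
Total = $109.4110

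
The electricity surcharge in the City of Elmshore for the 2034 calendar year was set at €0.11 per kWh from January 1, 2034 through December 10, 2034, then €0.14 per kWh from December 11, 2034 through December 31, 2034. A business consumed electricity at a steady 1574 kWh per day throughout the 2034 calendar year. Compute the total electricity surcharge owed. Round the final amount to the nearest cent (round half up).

€64,187.72

January 1 – December 10, 2034: 344 days × 1574 kWh/day = 541,456 kWh at €0.11/kWh → €59,560.16
December 11 – December 31, 2034: 21 days × 1574 kWh/day = 33,054 kWh at €0.14/kWh → €4,627.56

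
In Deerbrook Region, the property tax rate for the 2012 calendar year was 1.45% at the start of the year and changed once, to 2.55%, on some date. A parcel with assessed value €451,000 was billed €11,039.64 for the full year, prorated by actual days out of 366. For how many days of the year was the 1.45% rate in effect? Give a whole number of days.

34 days

Let d = days at the first rate; then 366 − d days at the second rate.
€451,000 × [1.45%·d + 2.55%·(366−d)] / 366 = €11,039.64
Solving gives d = 34, so the new rate took effect on February 4, 2012.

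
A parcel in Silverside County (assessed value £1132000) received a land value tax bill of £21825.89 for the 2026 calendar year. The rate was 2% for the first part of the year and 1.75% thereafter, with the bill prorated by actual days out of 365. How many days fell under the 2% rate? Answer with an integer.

260 days

Let d = days at the first rate; then 365 − d days at the second rate.
£1132000 × [2%·d + 1.75%·(365−d)] / 365 = £21825.89
Solving gives d = 260, so the new rate took effect on 18 Sep 2026.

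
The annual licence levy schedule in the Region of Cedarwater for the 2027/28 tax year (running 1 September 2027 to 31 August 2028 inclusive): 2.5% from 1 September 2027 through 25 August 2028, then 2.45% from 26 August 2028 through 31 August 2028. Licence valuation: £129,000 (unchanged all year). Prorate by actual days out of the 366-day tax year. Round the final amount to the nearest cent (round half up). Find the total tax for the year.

1 September 2027 – 25 August 2028: 360 days at 2.5% → £129,000 × 2.5% × 360/366 = £3,172.1311
26 August – 31 August 2028: 6 days at 2.45% → £129,000 × 2.45% × 6/366 = £51.8115
Total = £3,223.9426

£3,223.94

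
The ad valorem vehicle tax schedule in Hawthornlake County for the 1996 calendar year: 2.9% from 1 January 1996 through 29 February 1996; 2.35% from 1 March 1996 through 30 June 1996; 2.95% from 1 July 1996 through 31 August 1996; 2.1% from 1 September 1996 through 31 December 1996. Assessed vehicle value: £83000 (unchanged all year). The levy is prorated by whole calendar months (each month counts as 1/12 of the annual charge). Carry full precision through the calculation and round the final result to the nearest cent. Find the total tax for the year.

£2040.42

1 January – 29 February 1996: 2 months at 2.9% → £83000 × 2.9% × 2/12 = £401.1667
1 March – 30 June 1996: 4 months at 2.35% → £83000 × 2.35% × 4/12 = £650.1667
1 July – 31 August 1996: 2 months at 2.95% → £83000 × 2.95% × 2/12 = £408.0833
1 September – 31 December 1996: 4 months at 2.1% → £83000 × 2.1% × 4/12 = £581.0000
Total = £2040.4167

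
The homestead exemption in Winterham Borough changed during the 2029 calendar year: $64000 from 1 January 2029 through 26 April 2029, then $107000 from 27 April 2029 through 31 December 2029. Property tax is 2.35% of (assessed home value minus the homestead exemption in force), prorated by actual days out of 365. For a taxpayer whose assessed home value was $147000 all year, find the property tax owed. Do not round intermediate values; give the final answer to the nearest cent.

1 January – 26 April 2029: 116 days, exemption $64000 → ($147000 − $64000) × 2.35% × 116/365 = $619.8849
27 April – 31 December 2029: 249 days, exemption $107000 → ($147000 − $107000) × 2.35% × 249/365 = $641.2603
Total = $1261.1452

$1261.15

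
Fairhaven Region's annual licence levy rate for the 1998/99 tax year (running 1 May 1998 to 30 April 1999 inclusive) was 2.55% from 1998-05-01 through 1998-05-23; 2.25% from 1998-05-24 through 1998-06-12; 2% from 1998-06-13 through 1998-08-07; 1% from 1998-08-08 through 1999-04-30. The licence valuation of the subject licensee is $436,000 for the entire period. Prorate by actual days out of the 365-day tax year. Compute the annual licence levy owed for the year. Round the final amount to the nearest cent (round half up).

1998-05-01 to 1998-05-23: 23 days at 2.55% → $436,000 × 2.55% × 23/365 = $700.5863
1998-05-24 to 1998-06-12: 20 days at 2.25% → $436,000 × 2.25% × 20/365 = $537.5342
1998-06-13 to 1998-08-07: 56 days at 2% → $436,000 × 2% × 56/365 = $1,337.8630
1998-08-08 to 1999-04-30: 266 days at 1% → $436,000 × 1% × 266/365 = $3,177.4247
Total = $5,753.4082

$5,753.41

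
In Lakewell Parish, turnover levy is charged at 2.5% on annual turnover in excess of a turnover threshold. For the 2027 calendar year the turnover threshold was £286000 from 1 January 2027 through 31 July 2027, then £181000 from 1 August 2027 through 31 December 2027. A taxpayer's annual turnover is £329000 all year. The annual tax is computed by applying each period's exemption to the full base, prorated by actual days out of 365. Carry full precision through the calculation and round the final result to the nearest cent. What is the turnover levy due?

£2175.34

1 January – 31 July 2027: 212 days, exemption £286000 → (£329000 − £286000) × 2.5% × 212/365 = £624.3836
1 August – 31 December 2027: 153 days, exemption £181000 → (£329000 − £181000) × 2.5% × 153/365 = £1550.9589
Total = £2175.3425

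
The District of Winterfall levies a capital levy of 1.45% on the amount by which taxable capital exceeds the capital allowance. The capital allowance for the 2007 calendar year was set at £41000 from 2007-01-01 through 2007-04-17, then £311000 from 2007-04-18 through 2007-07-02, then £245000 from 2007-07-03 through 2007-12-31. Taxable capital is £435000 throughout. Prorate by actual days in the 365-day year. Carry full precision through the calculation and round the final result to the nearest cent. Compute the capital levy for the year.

2007-01-01 to 2007-04-17: 107 days, exemption £41000 → (£435000 − £41000) × 1.45% × 107/365 = £1674.7699
2007-04-18 to 2007-07-02: 76 days, exemption £311000 → (£435000 − £311000) × 1.45% × 76/365 = £374.3781
2007-07-03 to 2007-12-31: 182 days, exemption £245000 → (£435000 − £245000) × 1.45% × 182/365 = £1373.7260
Total = £3422.8740

£3422.87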